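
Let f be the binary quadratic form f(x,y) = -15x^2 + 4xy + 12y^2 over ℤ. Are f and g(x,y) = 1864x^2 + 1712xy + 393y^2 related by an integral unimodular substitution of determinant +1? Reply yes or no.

D₁ = 736, D₂ = 736
river cycle of f (length 12): (12, 20, -7), (-7, 22, 9), (9, 14, -15), (-15, 16, 8), (8, 16, -15), (-15, 14, 9), (9, 22, -7), (-7, 20, 12), (12, 4, -15), (-15, 26, 1), … (2 more)
river cycle of g (length 12): (12, 20, -7), (-7, 22, 9), (9, 14, -15), (-15, 16, 8), (8, 16, -15), (-15, 14, 9), (9, 22, -7), (-7, 20, 12), (12, 4, -15), (-15, 26, 1), … (2 more)
cycles coincide ⇒ equivalent

yes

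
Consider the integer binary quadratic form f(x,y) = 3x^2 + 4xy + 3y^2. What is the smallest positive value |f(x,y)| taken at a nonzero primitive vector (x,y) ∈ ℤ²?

translate: b→-2 (≡4 mod 6), so (3,4,3)→(3,-2,2)
flip: (3,-2,2)→(2,2,3)
reduced (well bottom): (2,2,3) with a≤c, −a<b≤a
well minimum = a = 2

2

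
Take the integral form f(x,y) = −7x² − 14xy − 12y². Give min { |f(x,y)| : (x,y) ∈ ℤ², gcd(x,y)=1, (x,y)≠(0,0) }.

translate: b→0 (≡14 mod 14), so (7,14,12)→(7,0,5)
flip: (7,0,5)→(5,0,7)
reduced (well bottom): (5,0,7) with a≤c, −a<b≤a
well minimum |f| = |-5| = 5 (negative-definite)

5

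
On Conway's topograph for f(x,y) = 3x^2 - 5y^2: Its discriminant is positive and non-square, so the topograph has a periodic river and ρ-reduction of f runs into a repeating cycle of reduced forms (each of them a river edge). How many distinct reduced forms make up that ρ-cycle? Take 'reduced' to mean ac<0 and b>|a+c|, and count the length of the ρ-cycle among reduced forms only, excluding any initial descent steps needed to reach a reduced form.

D = 60, ⌊√D⌋ = 7
descent: ρ → (-5,0,3)
descent: ρ → (3,6,-2)  [lands on river]
river: ρ → (-2,6,3)
ρ-cycle length = 2 (tail of 2 descent steps not counted)

2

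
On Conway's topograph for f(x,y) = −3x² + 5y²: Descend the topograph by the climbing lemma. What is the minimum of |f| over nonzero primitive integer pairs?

descent: ρ → (5,0,-3)
descent: ρ → (-3,6,2)  [lands on river]
river: ρ → (2,6,-3)
closes: descent 2, river 2
min |a| on river = 2

2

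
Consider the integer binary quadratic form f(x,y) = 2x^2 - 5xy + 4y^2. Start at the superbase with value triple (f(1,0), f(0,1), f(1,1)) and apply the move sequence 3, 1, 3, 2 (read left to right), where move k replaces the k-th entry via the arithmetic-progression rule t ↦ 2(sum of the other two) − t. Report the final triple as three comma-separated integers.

start (2,4,1) = (f(1,0),f(0,1),f(1,1))
replace slot 3: 2·(2+4) − 1 = 11 → (2,4,11)
replace slot 1: 2·(4+11) − 2 = 28 → (28,4,11)
replace slot 3: 2·(28+4) − 11 = 53 → (28,4,53)
replace slot 2: 2·(28+53) − 4 = 158 → (28,158,53)

28,158,53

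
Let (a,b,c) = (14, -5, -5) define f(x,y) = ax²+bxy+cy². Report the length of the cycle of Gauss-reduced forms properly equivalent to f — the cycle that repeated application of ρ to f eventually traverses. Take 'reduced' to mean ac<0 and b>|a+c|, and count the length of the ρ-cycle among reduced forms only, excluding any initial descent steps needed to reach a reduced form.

D = 305, ⌊√D⌋ = 17
descent: ρ → (-5,15,4)  [lands on river]
river: ρ → (4,17,-1)
river: ρ → (-1,17,4)
river: ρ → (4,15,-5)
ρ-cycle length = 4 (tail of 1 descent step not counted)

4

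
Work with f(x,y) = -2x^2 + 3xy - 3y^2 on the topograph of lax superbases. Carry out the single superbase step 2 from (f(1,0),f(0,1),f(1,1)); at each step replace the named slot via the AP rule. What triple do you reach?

start (-2,-3,-2) = (f(1,0),f(0,1),f(1,1))
replace slot 2: 2·((-2)+(-2)) − (-3) = -5 → (-2,-5,-2)

-2,-5,-2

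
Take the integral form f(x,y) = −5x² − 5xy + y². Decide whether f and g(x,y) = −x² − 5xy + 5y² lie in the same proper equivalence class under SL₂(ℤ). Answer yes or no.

D₁ = 45, D₂ = 45
river cycle of f (length 2): (1, 5, -5), (-5, 5, 1)
river cycle of g (length 2): (5, 5, -1), (-1, 5, 5)
cycles differ ⇒ inequivalent

no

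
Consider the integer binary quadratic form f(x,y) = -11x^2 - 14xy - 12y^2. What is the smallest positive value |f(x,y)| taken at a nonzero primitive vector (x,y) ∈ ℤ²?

translate: b→-8 (≡14 mod 22), so (11,14,12)→(11,-8,9)
flip: (11,-8,9)→(9,8,11)
reduced (well bottom): (9,8,11) with a≤c, −a<b≤a
well minimum |f| = |-9| = 9 (negative-definite)

9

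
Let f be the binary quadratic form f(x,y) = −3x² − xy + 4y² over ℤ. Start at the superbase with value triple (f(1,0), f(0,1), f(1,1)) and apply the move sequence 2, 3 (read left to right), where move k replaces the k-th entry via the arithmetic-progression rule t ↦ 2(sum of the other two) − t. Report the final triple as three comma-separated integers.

start (-3,4,0) = (f(1,0),f(0,1),f(1,1))
replace slot 2: 2·((-3)+0) − 4 = -10 → (-3,-10,0)
replace slot 3: 2·((-3)+(-10)) − 0 = -26 → (-3,-10,-26)

-3,-10,-26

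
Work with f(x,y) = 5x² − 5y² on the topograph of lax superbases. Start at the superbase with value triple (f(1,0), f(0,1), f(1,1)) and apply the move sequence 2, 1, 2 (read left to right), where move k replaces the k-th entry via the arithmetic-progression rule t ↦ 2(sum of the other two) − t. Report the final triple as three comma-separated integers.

start (5,-5,0) = (f(1,0),f(0,1),f(1,1))
replace slot 2: 2·(5+0) − (-5) = 15 → (5,15,0)
replace slot 1: 2·(15+0) − 5 = 25 → (25,15,0)
replace slot 2: 2·(25+0) − 15 = 35 → (25,35,0)

25,35,0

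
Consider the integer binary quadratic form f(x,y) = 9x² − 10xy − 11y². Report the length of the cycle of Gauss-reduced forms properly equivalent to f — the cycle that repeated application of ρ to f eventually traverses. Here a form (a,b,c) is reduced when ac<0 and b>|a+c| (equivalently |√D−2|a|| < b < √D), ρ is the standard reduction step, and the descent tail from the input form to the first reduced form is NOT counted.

D = 496, ⌊√D⌋ = 22
descent: ρ → (-11,10,9)  [lands on river]
river: ρ → (9,8,-12)
river: ρ → (-12,16,5)
river: ρ → (5,14,-15)
river: ρ → (-15,16,4)
river: ρ → (4,16,-15)
river: ρ → (-15,14,5)
river: ρ → (5,16,-12)
river: ρ → (-12,8,9)
river: ρ → (9,10,-11)
river: ρ → (-11,12,8)
river: ρ → (8,20,-3)
river: ρ → (-3,22,1)
river: ρ → (1,22,-3)
river: ρ → (-3,20,8)
river: ρ → (8,12,-11)
ρ-cycle length = 16 (tail of 1 descent step not counted)

16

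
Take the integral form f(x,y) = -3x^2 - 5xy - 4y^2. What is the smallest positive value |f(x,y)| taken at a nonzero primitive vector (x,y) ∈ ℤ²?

translate: b→-1 (≡5 mod 6), so (3,5,4)→(3,-1,2)
flip: (3,-1,2)→(2,1,3)
reduced (well bottom): (2,1,3) with a≤c, −a<b≤a
well minimum |f| = |-2| = 2 (negative-definite)

2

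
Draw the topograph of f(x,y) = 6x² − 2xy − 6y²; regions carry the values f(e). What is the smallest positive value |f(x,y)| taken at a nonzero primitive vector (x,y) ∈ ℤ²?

descent: ρ → (-6,2,6)  [lands on river]
river: ρ → (6,10,-2)
river: ρ → (-2,10,6)
river: ρ → (6,2,-6)
river: ρ → (-6,10,2)
river: ρ → (2,10,-6)
closes: descent 1, river 6
min |a| on river = 2

2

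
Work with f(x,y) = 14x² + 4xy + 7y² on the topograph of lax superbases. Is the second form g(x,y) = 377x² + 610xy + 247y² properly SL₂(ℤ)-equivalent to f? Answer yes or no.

D₁ = -376, D₂ = -376
f: flip: (14,4,7)→(7,-4,14)
f: reduced (well bottom): (7,-4,14) with a≤c, −a<b≤a
g: translate: b→-144 (≡610 mod 754), so (377,610,247)→(377,-144,14)
g: flip: (377,-144,14)→(14,144,377)
g: translate: b→4 (≡144 mod 28), so (14,144,377)→(14,4,7)
g: flip: (14,4,7)→(7,-4,14)
g: reduced (well bottom): (7,-4,14) with a≤c, −a<b≤a
reduced forms (7, -4, 14) vs (7, -4, 14) ⇒ equivalent

yes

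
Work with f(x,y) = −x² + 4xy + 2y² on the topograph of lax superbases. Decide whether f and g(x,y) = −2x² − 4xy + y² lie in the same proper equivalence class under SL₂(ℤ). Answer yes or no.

D₁ = 24, D₂ = 24
river cycle of f (length 2): (2, 4, -1), (-1, 4, 2)
river cycle of g (length 2): (1, 4, -2), (-2, 4, 1)
cycles differ ⇒ inequivalent

no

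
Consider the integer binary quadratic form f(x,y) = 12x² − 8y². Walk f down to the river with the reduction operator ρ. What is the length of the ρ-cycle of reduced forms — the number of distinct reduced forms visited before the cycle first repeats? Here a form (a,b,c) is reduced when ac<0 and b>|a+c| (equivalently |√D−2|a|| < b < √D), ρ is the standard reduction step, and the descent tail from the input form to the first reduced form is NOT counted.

D = 384, ⌊√D⌋ = 19
descent: ρ → (-8,16,4)  [lands on river]
river: ρ → (4,16,-8)
ρ-cycle length = 2 (tail of 1 descent step not counted)

2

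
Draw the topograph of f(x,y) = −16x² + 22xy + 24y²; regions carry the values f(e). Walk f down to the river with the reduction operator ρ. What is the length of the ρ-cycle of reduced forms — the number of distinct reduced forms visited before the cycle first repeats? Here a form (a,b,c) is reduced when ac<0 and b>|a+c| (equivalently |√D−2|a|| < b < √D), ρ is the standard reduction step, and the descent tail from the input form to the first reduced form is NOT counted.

D = 2020, ⌊√D⌋ = 44
river: ρ → (24,26,-14)
river: ρ → (-14,30,20)
river: ρ → (20,10,-24)
river: ρ → (-24,38,6)
river: ρ → (6,34,-36)
river: ρ → (-36,38,4)
river: ρ → (4,42,-16)
river: ρ → (-16,22,24)
ρ-cycle length = 8 (tail of 0 descent steps not counted)

8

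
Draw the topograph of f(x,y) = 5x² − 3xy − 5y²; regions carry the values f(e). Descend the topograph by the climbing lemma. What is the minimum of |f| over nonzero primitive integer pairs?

descent: ρ → (-5,3,5)  [lands on river]
river: ρ → (5,7,-3)
river: ρ → (-3,5,7)
river: ρ → (7,9,-1)
river: ρ → (-1,9,7)
river: ρ → (7,5,-3)
river: ρ → (-3,7,5)
river: ρ → (5,3,-5)
river: ρ → (-5,7,3)
river: ρ → (3,5,-7)
river: ρ → (-7,9,1)
river: ρ → (1,9,-7)
river: ρ → (-7,5,3)
river: ρ → (3,7,-5)
closes: descent 1, river 14
min |a| on river = 1

1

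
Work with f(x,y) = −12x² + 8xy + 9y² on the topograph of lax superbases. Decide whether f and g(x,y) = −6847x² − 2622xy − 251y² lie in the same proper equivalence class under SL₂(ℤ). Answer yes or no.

D₁ = 496, D₂ = 496
river cycle of f (length 16): (9, 10, -11), (-11, 12, 8), (8, 20, -3), (-3, 22, 1), (1, 22, -3), (-3, 20, 8), (8, 12, -11), (-11, 10, 9), (9, 8, -12), (-12, 16, 5), … (6 more)
river cycle of g (length 16): (-12, 8, 9), (9, 10, -11), (-11, 12, 8), (8, 20, -3), (-3, 22, 1), (1, 22, -3), (-3, 20, 8), (8, 12, -11), (-11, 10, 9), (9, 8, -12), … (6 more)
cycles coincide ⇒ equivalent

yes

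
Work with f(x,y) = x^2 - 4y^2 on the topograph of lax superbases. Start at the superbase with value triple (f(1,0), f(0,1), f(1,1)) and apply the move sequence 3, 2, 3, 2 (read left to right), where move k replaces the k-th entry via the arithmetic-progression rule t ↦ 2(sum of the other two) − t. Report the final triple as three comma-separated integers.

start (1,-4,-3) = (f(1,0),f(0,1),f(1,1))
replace slot 3: 2·(1+(-4)) − (-3) = -3 → (1,-4,-3)
replace slot 2: 2·(1+(-3)) − (-4) = 0 → (1,0,-3)
replace slot 3: 2·(1+0) − (-3) = 5 → (1,0,5)
replace slot 2: 2·(1+5) − 0 = 12 → (1,12,5)

1,12,5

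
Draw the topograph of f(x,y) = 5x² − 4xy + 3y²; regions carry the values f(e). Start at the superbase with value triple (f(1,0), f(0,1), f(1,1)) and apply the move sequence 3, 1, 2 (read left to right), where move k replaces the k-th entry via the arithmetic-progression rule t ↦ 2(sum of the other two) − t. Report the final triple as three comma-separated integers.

start (5,3,4) = (f(1,0),f(0,1),f(1,1))
replace slot 3: 2·(5+3) − 4 = 12 → (5,3,12)
replace slot 1: 2·(3+12) − 5 = 25 → (25,3,12)
replace slot 2: 2·(25+12) − 3 = 71 → (25,71,12)

25,71,12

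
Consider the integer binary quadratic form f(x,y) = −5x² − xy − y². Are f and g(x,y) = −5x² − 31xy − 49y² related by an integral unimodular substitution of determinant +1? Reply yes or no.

D₁ = -19, D₂ = -19
f is negative-definite; reduce −f:
−f: flip: (5,1,1)→(1,-1,5)
−f: translate: b→1 (≡-1 mod 2), so (1,-1,5)→(1,1,5)
−f: reduced (well bottom): (1,1,5) with a≤c, −a<b≤a
flip sign back: reduced form of f is (-1,-1,-5)
g is negative-definite; reduce −g:
−g: translate: b→1 (≡31 mod 10), so (5,31,49)→(5,1,1)
−g: flip: (5,1,1)→(1,-1,5)
−g: translate: b→1 (≡-1 mod 2), so (1,-1,5)→(1,1,5)
−g: reduced (well bottom): (1,1,5) with a≤c, −a<b≤a
flip sign back: reduced form of g is (-1,-1,-5)
reduced forms (-1, -1, -5) vs (-1, -1, -5) ⇒ equivalent

yes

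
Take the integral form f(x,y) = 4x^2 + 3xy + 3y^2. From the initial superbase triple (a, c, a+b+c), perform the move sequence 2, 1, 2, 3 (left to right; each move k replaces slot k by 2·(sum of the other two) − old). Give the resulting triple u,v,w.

start (4,3,10) = (f(1,0),f(0,1),f(1,1))
replace slot 2: 2·(4+10) − 3 = 25 → (4,25,10)
replace slot 1: 2·(25+10) − 4 = 66 → (66,25,10)
replace slot 2: 2·(66+10) − 25 = 127 → (66,127,10)
replace slot 3: 2·(66+127) − 10 = 376 → (66,127,376)

66,127,376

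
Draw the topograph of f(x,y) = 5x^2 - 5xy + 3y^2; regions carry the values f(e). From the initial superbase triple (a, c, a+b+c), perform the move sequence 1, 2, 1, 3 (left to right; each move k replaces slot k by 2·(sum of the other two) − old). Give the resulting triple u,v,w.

start (5,3,3) = (f(1,0),f(0,1),f(1,1))
replace slot 1: 2·(3+3) − 5 = 7 → (7,3,3)
replace slot 2: 2·(7+3) − 3 = 17 → (7,17,3)
replace slot 1: 2·(17+3) − 7 = 33 → (33,17,3)
replace slot 3: 2·(33+17) − 3 = 97 → (33,17,97)

33,17,97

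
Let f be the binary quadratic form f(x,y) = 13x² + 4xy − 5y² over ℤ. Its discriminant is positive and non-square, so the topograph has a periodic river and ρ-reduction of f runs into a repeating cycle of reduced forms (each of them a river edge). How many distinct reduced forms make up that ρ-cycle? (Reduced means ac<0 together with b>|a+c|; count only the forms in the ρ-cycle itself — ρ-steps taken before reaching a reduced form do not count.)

D = 276, ⌊√D⌋ = 16
descent: ρ → (-5,16,1)  [lands on river]
river: ρ → (1,16,-5)
river: ρ → (-5,14,4)
river: ρ → (4,10,-11)
river: ρ → (-11,12,3)
river: ρ → (3,12,-11)
river: ρ → (-11,10,4)
river: ρ → (4,14,-5)
ρ-cycle length = 8 (tail of 1 descent step not counted)

8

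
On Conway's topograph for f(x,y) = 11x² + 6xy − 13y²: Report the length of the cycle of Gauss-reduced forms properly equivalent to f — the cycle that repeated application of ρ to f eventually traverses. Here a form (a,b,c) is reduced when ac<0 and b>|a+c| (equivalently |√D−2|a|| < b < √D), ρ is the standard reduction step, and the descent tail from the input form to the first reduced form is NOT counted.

D = 608, ⌊√D⌋ = 24
river: ρ → (-13,20,4)
river: ρ → (4,20,-13)
river: ρ → (-13,6,11)
river: ρ → (11,16,-8)
river: ρ → (-8,16,11)
river: ρ → (11,6,-13)
ρ-cycle length = 6 (tail of 0 descent steps not counted)

6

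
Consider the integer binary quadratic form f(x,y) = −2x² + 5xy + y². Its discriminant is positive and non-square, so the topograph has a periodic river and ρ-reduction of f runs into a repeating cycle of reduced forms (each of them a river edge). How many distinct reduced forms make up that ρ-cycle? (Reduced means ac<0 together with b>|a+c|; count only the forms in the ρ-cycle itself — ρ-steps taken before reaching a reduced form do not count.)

D = 33, ⌊√D⌋ = 5
river: ρ → (1,5,-2)
river: ρ → (-2,3,3)
river: ρ → (3,3,-2)
river: ρ → (-2,5,1)
ρ-cycle length = 4 (tail of 0 descent steps not counted)

4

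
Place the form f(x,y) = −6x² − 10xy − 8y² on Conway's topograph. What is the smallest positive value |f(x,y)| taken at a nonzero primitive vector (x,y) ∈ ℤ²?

translate: b→-2 (≡10 mod 12), so (6,10,8)→(6,-2,4)
flip: (6,-2,4)→(4,2,6)
reduced (well bottom): (4,2,6) with a≤c, −a<b≤a
well minimum |f| = |-4| = 4 (negative-definite)

4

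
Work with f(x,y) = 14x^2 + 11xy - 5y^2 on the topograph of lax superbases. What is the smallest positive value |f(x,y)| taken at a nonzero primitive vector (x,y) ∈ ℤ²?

river: ρ → (-5,19,2)
river: ρ → (2,17,-14)
river: ρ → (-14,11,5)
river: ρ → (5,19,-2)
river: ρ → (-2,17,14)
river: ρ → (14,11,-5)
closes: descent 0, river 6
min |a| on river = 2

2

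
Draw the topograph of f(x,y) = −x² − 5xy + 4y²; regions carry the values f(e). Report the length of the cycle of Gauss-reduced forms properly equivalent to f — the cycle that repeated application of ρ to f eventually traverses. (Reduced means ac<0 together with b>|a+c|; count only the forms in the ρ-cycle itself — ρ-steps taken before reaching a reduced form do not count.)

D = 41, ⌊√D⌋ = 6
descent: ρ → (4,5,-1)  [lands on river]
river: ρ → (-1,5,4)
river: ρ → (4,3,-2)
river: ρ → (-2,5,2)
river: ρ → (2,3,-4)
river: ρ → (-4,5,1)
river: ρ → (1,5,-4)
river: ρ → (-4,3,2)
river: ρ → (2,5,-2)
river: ρ → (-2,3,4)
ρ-cycle length = 10 (tail of 1 descent step not counted)

10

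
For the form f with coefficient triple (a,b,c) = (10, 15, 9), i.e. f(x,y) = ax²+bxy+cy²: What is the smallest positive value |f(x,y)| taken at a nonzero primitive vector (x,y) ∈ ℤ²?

translate: b→-5 (≡15 mod 20), so (10,15,9)→(10,-5,4)
flip: (10,-5,4)→(4,5,10)
translate: b→-3 (≡5 mod 8), so (4,5,10)→(4,-3,9)
reduced (well bottom): (4,-3,9) with a≤c, −a<b≤a
well minimum = a = 4

4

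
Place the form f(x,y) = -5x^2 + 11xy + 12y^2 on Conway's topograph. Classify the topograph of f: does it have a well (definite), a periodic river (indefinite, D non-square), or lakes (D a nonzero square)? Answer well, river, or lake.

D = b²−4ac = 11² − 4·(-5)·12 = 361
D = 19² is a perfect square ⇒ form factors over ℤ ⇒ lakes

lake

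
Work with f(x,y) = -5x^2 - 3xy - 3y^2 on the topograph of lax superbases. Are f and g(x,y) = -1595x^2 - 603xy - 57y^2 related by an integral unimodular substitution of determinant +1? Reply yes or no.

D₁ = -51, D₂ = -51
f is negative-definite; reduce −f:
−f: flip: (5,3,3)→(3,-3,5)
−f: translate: b→3 (≡-3 mod 6), so (3,-3,5)→(3,3,5)
−f: reduced (well bottom): (3,3,5) with a≤c, −a<b≤a
flip sign back: reduced form of f is (-3,-3,-5)
g is negative-definite; reduce −g:
−g: flip: (1595,603,57)→(57,-603,1595)
−g: translate: b→-33 (≡-603 mod 114), so (57,-603,1595)→(57,-33,5)
−g: flip: (57,-33,5)→(5,33,57)
−g: translate: b→3 (≡33 mod 10), so (5,33,57)→(5,3,3)
−g: flip: (5,3,3)→(3,-3,5)
−g: translate: b→3 (≡-3 mod 6), so (3,-3,5)→(3,3,5)
−g: reduced (well bottom): (3,3,5) with a≤c, −a<b≤a
flip sign back: reduced form of g is (-3,-3,-5)
reduced forms (-3, -3, -5) vs (-3, -3, -5) ⇒ equivalent

yes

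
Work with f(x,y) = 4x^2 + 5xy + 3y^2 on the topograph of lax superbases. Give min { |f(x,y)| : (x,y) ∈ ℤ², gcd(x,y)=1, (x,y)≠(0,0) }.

translate: b→-3 (≡5 mod 8), so (4,5,3)→(4,-3,2)
flip: (4,-3,2)→(2,3,4)
translate: b→-1 (≡3 mod 4), so (2,3,4)→(2,-1,3)
reduced (well bottom): (2,-1,3) with a≤c, −a<b≤a
well minimum = a = 2

2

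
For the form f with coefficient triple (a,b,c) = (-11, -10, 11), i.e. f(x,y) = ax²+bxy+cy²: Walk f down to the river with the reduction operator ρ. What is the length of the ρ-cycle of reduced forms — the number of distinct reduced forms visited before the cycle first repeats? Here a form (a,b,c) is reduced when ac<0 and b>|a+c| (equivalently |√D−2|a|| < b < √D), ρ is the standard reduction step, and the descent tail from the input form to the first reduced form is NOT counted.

D = 584, ⌊√D⌋ = 24
descent: ρ → (11,10,-11)  [lands on river]
river: ρ → (-11,12,10)
river: ρ → (10,8,-13)
river: ρ → (-13,18,5)
river: ρ → (5,22,-5)
river: ρ → (-5,18,13)
river: ρ → (13,8,-10)
river: ρ → (-10,12,11)
ρ-cycle length = 8 (tail of 1 descent step not counted)

8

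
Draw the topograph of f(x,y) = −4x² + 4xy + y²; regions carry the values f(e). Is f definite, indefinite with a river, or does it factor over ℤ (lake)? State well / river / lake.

D = b²−4ac = 4² − 4·(-4)·1 = 32
D > 0 non-square ⇒ indefinite ⇒ periodic river

river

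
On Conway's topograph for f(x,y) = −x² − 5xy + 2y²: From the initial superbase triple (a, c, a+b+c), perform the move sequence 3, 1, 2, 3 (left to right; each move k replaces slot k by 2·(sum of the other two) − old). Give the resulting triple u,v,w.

start (-1,2,-4) = (f(1,0),f(0,1),f(1,1))
replace slot 3: 2·((-1)+2) − (-4) = 6 → (-1,2,6)
replace slot 1: 2·(2+6) − (-1) = 17 → (17,2,6)
replace slot 2: 2·(17+6) − 2 = 44 → (17,44,6)
replace slot 3: 2·(17+44) − 6 = 116 → (17,44,116)

17,44,116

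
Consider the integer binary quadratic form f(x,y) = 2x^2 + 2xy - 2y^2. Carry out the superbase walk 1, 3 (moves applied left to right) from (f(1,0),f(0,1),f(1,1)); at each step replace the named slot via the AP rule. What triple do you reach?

start (2,-2,2) = (f(1,0),f(0,1),f(1,1))
replace slot 1: 2·((-2)+2) − 2 = -2 → (-2,-2,2)
replace slot 3: 2·((-2)+(-2)) − 2 = -10 → (-2,-2,-10)

-2,-2,-10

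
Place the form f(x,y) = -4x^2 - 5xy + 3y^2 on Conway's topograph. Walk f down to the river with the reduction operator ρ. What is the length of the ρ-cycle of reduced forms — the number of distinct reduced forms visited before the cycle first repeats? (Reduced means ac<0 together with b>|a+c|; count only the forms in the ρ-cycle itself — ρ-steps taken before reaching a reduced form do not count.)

D = 73, ⌊√D⌋ = 8
descent: ρ → (3,5,-4)  [lands on river]
river: ρ → (-4,3,4)
river: ρ → (4,5,-3)
river: ρ → (-3,7,2)
river: ρ → (2,5,-6)
river: ρ → (-6,7,1)
river: ρ → (1,7,-6)
river: ρ → (-6,5,2)
river: ρ → (2,7,-3)
river: ρ → (-3,5,4)
river: ρ → (4,3,-4)
river: ρ → (-4,5,3)
river: ρ → (3,7,-2)
river: ρ → (-2,5,6)
river: ρ → (6,7,-1)
river: ρ → (-1,7,6)
river: ρ → (6,5,-2)
river: ρ → (-2,7,3)
ρ-cycle length = 18 (tail of 1 descent step not counted)

18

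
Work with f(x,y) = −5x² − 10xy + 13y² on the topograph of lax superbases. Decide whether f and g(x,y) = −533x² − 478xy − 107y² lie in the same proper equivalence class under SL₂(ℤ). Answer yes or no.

D₁ = 360, D₂ = 360
river cycle of f (length 4): (13, 10, -5), (-5, 10, 13), (13, 16, -2), (-2, 16, 13)
river cycle of g (length 4): (-5, 10, 13), (13, 16, -2), (-2, 16, 13), (13, 10, -5)
cycles coincide ⇒ equivalent

yes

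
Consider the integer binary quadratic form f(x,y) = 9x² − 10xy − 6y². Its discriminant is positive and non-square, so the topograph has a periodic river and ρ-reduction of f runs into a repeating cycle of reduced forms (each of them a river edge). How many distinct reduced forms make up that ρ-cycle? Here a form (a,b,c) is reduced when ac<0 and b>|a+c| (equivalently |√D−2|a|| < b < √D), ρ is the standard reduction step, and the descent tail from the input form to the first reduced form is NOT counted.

D = 316, ⌊√D⌋ = 17
descent: ρ → (-6,10,9)  [lands on river]
river: ρ → (9,8,-7)
river: ρ → (-7,6,10)
river: ρ → (10,14,-3)
river: ρ → (-3,16,5)
river: ρ → (5,14,-6)
ρ-cycle length = 6 (tail of 1 descent step not counted)

6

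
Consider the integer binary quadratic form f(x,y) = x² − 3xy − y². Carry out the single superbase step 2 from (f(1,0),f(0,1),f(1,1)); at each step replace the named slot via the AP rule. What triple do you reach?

start (1,-1,-3) = (f(1,0),f(0,1),f(1,1))
replace slot 2: 2·(1+(-3)) − (-1) = -3 → (1,-3,-3)

1,-3,-3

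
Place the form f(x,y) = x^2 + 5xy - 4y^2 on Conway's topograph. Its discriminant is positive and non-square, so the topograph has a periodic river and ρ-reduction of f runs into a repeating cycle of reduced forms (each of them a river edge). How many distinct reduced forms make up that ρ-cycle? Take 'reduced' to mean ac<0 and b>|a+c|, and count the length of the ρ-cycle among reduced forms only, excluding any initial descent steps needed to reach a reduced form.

D = 41, ⌊√D⌋ = 6
river: ρ → (-4,3,2)
river: ρ → (2,5,-2)
river: ρ → (-2,3,4)
river: ρ → (4,5,-1)
river: ρ → (-1,5,4)
river: ρ → (4,3,-2)
river: ρ → (-2,5,2)
river: ρ → (2,3,-4)
river: ρ → (-4,5,1)
river: ρ → (1,5,-4)
ρ-cycle length = 10 (tail of 0 descent steps not counted)

10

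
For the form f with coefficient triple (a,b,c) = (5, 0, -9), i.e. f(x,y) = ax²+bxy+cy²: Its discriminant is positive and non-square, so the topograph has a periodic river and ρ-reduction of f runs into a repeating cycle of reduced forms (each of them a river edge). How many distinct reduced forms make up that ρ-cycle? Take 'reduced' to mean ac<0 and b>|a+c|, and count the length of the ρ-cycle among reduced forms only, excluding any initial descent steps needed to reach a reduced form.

D = 180, ⌊√D⌋ = 13
descent: ρ → (-9,0,5)
descent: ρ → (5,10,-4)  [lands on river]
river: ρ → (-4,6,9)
river: ρ → (9,12,-1)
river: ρ → (-1,12,9)
river: ρ → (9,6,-4)
river: ρ → (-4,10,5)
ρ-cycle length = 6 (tail of 2 descent steps not counted)

6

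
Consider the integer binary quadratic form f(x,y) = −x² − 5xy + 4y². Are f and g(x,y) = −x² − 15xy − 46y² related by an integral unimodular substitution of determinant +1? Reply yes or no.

D₁ = 41, D₂ = 41
river cycle of f (length 10): (4, 5, -1), (-1, 5, 4), (4, 3, -2), (-2, 5, 2), (2, 3, -4), (-4, 5, 1), (1, 5, -4), (-4, 3, 2), (2, 5, -2), (-2, 3, 4)
river cycle of g (length 10): (-1, 5, 4), (4, 3, -2), (-2, 5, 2), (2, 3, -4), (-4, 5, 1), (1, 5, -4), (-4, 3, 2), (2, 5, -2), (-2, 3, 4), (4, 5, -1)
cycles coincide ⇒ equivalent

yes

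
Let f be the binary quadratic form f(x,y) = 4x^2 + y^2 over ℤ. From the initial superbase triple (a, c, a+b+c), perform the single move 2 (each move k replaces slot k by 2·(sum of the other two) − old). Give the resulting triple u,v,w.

start (4,1,5) = (f(1,0),f(0,1),f(1,1))
replace slot 2: 2·(4+5) − 1 = 17 → (4,17,5)

4,17,5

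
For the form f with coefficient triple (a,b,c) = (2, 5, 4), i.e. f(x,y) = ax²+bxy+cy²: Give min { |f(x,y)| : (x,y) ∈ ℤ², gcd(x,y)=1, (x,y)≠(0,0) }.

translate: b→1 (≡5 mod 4), so (2,5,4)→(2,1,1)
flip: (2,1,1)→(1,-1,2)
translate: b→1 (≡-1 mod 2), so (1,-1,2)→(1,1,2)
reduced (well bottom): (1,1,2) with a≤c, −a<b≤a
well minimum = a = 1

1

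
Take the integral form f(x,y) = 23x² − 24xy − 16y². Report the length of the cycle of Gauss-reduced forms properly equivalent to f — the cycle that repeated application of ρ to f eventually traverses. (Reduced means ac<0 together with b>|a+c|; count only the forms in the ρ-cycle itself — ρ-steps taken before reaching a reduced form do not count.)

D = 2048, ⌊√D⌋ = 45
descent: ρ → (-16,24,23)  [lands on river]
river: ρ → (23,22,-17)
river: ρ → (-17,12,28)
river: ρ → (28,44,-1)
river: ρ → (-1,44,28)
river: ρ → (28,12,-17)
river: ρ → (-17,22,23)
river: ρ → (23,24,-16)
river: ρ → (-16,40,7)
river: ρ → (7,44,-4)
river: ρ → (-4,44,7)
river: ρ → (7,40,-16)
ρ-cycle length = 12 (tail of 1 descent step not counted)

12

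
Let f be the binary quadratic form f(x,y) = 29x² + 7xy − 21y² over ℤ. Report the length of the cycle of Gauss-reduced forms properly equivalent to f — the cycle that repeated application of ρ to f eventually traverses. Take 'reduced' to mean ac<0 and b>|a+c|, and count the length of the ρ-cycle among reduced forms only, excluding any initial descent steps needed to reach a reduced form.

D = 2485, ⌊√D⌋ = 49
descent: ρ → (-21,35,15)  [lands on river]
river: ρ → (15,25,-31)
river: ρ → (-31,37,9)
river: ρ → (9,35,-35)
river: ρ → (-35,35,9)
river: ρ → (9,37,-31)
river: ρ → (-31,25,15)
river: ρ → (15,35,-21)
river: ρ → (-21,49,1)
river: ρ → (1,49,-21)
ρ-cycle length = 10 (tail of 1 descent step not counted)

10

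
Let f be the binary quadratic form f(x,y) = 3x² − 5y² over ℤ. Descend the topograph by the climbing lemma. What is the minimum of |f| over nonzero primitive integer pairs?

descent: ρ → (-5,0,3)
descent: ρ → (3,6,-2)  [lands on river]
river: ρ → (-2,6,3)
closes: descent 2, river 2
min |a| on river = 2

2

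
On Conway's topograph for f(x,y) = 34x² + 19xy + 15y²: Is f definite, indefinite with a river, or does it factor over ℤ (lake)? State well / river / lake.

D = b²−4ac = 19² − 4·34·15 = -1679
D < 0 ⇒ definite ⇒ every region one sign ⇒ single well

well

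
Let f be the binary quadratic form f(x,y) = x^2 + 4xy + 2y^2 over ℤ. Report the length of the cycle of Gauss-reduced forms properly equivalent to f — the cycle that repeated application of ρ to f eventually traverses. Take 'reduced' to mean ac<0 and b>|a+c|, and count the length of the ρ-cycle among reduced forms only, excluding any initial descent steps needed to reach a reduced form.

D = 8, ⌊√D⌋ = 2
descent: ρ → (2,0,-1)
descent: ρ → (-1,2,1)  [lands on river]
river: ρ → (1,2,-1)
ρ-cycle length = 2 (tail of 2 descent steps not counted)

2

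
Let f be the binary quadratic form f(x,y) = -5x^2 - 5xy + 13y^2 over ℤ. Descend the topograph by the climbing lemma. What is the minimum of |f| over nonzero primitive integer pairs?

descent: ρ → (13,5,-5)
descent: ρ → (-5,15,3)  [lands on river]
river: ρ → (3,15,-5)
closes: descent 2, river 2
min |a| on river = 3

3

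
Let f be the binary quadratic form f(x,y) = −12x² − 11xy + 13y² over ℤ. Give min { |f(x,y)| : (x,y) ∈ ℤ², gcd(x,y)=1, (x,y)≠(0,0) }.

descent: ρ → (13,11,-12)  [lands on river]
river: ρ → (-12,13,12)
river: ρ → (12,11,-13)
river: ρ → (-13,15,10)
river: ρ → (10,25,-3)
river: ρ → (-3,23,18)
river: ρ → (18,13,-8)
river: ρ → (-8,19,12)
river: ρ → (12,5,-15)
river: ρ → (-15,25,2)
river: ρ → (2,27,-2)
river: ρ → (-2,25,15)
river: ρ → (15,5,-12)
river: ρ → (-12,19,8)
river: ρ → (8,13,-18)
river: ρ → (-18,23,3)
river: ρ → (3,25,-10)
river: ρ → (-10,15,13)
closes: descent 1, river 18
min |a| on river = 2

2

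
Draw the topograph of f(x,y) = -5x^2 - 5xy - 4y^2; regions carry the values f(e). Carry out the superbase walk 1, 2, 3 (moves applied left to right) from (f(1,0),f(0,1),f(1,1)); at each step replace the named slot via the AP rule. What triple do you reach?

start (-5,-4,-14) = (f(1,0),f(0,1),f(1,1))
replace slot 1: 2·((-4)+(-14)) − (-5) = -31 → (-31,-4,-14)
replace slot 2: 2·((-31)+(-14)) − (-4) = -86 → (-31,-86,-14)
replace slot 3: 2·((-31)+(-86)) − (-14) = -220 → (-31,-86,-220)

-31,-86,-220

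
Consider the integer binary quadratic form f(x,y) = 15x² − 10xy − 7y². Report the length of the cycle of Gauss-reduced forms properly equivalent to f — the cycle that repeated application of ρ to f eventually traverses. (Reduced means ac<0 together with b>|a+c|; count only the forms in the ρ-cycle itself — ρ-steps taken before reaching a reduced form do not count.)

D = 520, ⌊√D⌋ = 22
descent: ρ → (-7,10,15)  [lands on river]
river: ρ → (15,20,-2)
river: ρ → (-2,20,15)
river: ρ → (15,10,-7)
river: ρ → (-7,18,7)
river: ρ → (7,10,-15)
river: ρ → (-15,20,2)
river: ρ → (2,20,-15)
river: ρ → (-15,10,7)
river: ρ → (7,18,-7)
ρ-cycle length = 10 (tail of 1 descent step not counted)

10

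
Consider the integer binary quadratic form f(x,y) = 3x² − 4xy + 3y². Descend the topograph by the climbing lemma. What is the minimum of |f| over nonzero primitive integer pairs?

translate: b→2 (≡-4 mod 6), so (3,-4,3)→(3,2,2)
flip: (3,2,2)→(2,-2,3)
translate: b→2 (≡-2 mod 4), so (2,-2,3)→(2,2,3)
reduced (well bottom): (2,2,3) with a≤c, −a<b≤a
well minimum = a = 2

2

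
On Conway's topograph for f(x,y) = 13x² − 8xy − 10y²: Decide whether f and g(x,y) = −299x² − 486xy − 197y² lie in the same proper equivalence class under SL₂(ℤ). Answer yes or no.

D₁ = 584, D₂ = 584
river cycle of f (length 8): (-10, 8, 13), (13, 18, -5), (-5, 22, 5), (5, 18, -13), (-13, 8, 10), (10, 12, -11), (-11, 10, 11), (11, 12, -10)
river cycle of g (length 8): (-10, 8, 13), (13, 18, -5), (-5, 22, 5), (5, 18, -13), (-13, 8, 10), (10, 12, -11), (-11, 10, 11), (11, 12, -10)
cycles coincide ⇒ equivalent

yes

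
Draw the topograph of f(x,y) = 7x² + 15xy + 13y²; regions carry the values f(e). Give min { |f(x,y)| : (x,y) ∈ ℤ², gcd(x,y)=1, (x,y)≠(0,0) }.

translate: b→1 (≡15 mod 14), so (7,15,13)→(7,1,5)
flip: (7,1,5)→(5,-1,7)
reduced (well bottom): (5,-1,7) with a≤c, −a<b≤a
well minimum = a = 5

5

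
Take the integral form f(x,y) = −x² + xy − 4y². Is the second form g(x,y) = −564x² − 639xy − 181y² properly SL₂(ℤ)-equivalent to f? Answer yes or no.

D₁ = -15, D₂ = -15
f is negative-definite; reduce −f:
−f: translate: b→1 (≡-1 mod 2), so (1,-1,4)→(1,1,4)
−f: reduced (well bottom): (1,1,4) with a≤c, −a<b≤a
flip sign back: reduced form of f is (-1,-1,-4)
g is negative-definite; reduce −g:
−g: translate: b→-489 (≡639 mod 1128), so (564,639,181)→(564,-489,106)
−g: flip: (564,-489,106)→(106,489,564)
−g: translate: b→65 (≡489 mod 212), so (106,489,564)→(106,65,10)
−g: flip: (106,65,10)→(10,-65,106)
−g: translate: b→-5 (≡-65 mod 20), so (10,-65,106)→(10,-5,1)
−g: flip: (10,-5,1)→(1,5,10)
−g: translate: b→1 (≡5 mod 2), so (1,5,10)→(1,1,4)
−g: reduced (well bottom): (1,1,4) with a≤c, −a<b≤a
flip sign back: reduced form of g is (-1,-1,-4)
reduced forms (-1, -1, -4) vs (-1, -1, -4) ⇒ equivalent

yes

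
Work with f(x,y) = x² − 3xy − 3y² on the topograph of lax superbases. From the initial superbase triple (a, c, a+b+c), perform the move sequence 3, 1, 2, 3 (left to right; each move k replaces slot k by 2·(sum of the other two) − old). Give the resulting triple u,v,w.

start (1,-3,-5) = (f(1,0),f(0,1),f(1,1))
replace slot 3: 2·(1+(-3)) − (-5) = 1 → (1,-3,1)
replace slot 1: 2·((-3)+1) − 1 = -5 → (-5,-3,1)
replace slot 2: 2·((-5)+1) − (-3) = -5 → (-5,-5,1)
replace slot 3: 2·((-5)+(-5)) − 1 = -21 → (-5,-5,-21)

-5,-5,-21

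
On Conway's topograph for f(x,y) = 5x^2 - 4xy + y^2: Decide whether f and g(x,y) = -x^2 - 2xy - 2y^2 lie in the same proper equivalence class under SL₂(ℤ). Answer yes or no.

D₁ = -4, D₂ = -4
f: flip: (5,-4,1)→(1,4,5)
f: translate: b→0 (≡4 mod 2), so (1,4,5)→(1,0,1)
f: reduced (well bottom): (1,0,1) with a≤c, −a<b≤a
g is negative-definite; reduce −g:
−g: translate: b→0 (≡2 mod 2), so (1,2,2)→(1,0,1)
−g: reduced (well bottom): (1,0,1) with a≤c, −a<b≤a
flip sign back: reduced form of g is (-1,0,-1)
reduced forms (1, 0, 1) vs (-1, 0, -1) ⇒ inequivalent

no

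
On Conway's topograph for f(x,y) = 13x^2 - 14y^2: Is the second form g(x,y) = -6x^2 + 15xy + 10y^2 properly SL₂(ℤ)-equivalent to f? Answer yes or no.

D₁ = 728, D₂ = 465
discriminants differ ⇒ not SL₂(ℤ)-equivalent

no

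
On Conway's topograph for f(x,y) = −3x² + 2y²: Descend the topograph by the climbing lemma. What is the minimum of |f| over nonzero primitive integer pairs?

descent: ρ → (2,4,-1)  [lands on river]
river: ρ → (-1,4,2)
closes: descent 1, river 2
min |a| on river = 1

1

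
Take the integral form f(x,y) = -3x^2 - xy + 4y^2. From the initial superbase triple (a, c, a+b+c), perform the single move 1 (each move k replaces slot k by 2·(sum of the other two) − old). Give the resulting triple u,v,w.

start (-3,4,0) = (f(1,0),f(0,1),f(1,1))
replace slot 1: 2·(4+0) − (-3) = 11 → (11,4,0)

11,4,0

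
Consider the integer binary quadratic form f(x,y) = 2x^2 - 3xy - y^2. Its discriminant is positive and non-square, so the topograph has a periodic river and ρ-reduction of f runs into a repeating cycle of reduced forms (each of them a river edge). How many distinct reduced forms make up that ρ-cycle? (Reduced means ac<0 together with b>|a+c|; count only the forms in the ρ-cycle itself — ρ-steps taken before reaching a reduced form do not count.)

D = 17, ⌊√D⌋ = 4
descent: ρ → (-1,3,2)  [lands on river]
river: ρ → (2,1,-2)
river: ρ → (-2,3,1)
river: ρ → (1,3,-2)
river: ρ → (-2,1,2)
river: ρ → (2,3,-1)
ρ-cycle length = 6 (tail of 1 descent step not counted)

6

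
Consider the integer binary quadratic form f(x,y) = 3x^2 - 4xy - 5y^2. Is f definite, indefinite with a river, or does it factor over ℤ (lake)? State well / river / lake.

D = b²−4ac = (-4)² − 4·3·(-5) = 76
D > 0 non-square ⇒ indefinite ⇒ periodic river

river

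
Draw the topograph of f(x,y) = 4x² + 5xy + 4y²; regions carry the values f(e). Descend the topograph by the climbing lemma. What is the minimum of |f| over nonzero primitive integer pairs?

translate: b→-3 (≡5 mod 8), so (4,5,4)→(4,-3,3)
flip: (4,-3,3)→(3,3,4)
reduced (well bottom): (3,3,4) with a≤c, −a<b≤a
well minimum = a = 3

3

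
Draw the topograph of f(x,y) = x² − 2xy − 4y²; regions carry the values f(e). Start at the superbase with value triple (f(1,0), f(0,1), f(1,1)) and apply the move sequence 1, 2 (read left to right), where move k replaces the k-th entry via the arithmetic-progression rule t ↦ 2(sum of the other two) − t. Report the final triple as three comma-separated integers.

start (1,-4,-5) = (f(1,0),f(0,1),f(1,1))
replace slot 1: 2·((-4)+(-5)) − 1 = -19 → (-19,-4,-5)
replace slot 2: 2·((-19)+(-5)) − (-4) = -44 → (-19,-44,-5)

-19,-44,-5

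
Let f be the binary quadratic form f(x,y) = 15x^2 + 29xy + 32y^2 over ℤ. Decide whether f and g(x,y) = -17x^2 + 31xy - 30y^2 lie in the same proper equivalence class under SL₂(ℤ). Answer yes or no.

D₁ = -1079, D₂ = -1079
f: translate: b→-1 (≡29 mod 30), so (15,29,32)→(15,-1,18)
f: reduced (well bottom): (15,-1,18) with a≤c, −a<b≤a
g is negative-definite; reduce −g:
−g: translate: b→3 (≡-31 mod 34), so (17,-31,30)→(17,3,16)
−g: flip: (17,3,16)→(16,-3,17)
−g: reduced (well bottom): (16,-3,17) with a≤c, −a<b≤a
flip sign back: reduced form of g is (-16,3,-17)
reduced forms (15, -1, 18) vs (-16, 3, -17) ⇒ inequivalent

no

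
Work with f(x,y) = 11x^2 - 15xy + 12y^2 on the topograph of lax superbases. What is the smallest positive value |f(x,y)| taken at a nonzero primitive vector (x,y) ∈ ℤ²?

translate: b→7 (≡-15 mod 22), so (11,-15,12)→(11,7,8)
flip: (11,7,8)→(8,-7,11)
reduced (well bottom): (8,-7,11) with a≤c, −a<b≤a
well minimum = a = 8

8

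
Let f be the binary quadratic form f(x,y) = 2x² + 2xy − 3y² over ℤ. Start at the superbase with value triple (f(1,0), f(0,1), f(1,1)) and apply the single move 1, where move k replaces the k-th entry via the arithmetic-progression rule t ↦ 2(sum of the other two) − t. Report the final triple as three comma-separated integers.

start (2,-3,1) = (f(1,0),f(0,1),f(1,1))
replace slot 1: 2·((-3)+1) − 2 = -6 → (-6,-3,1)

-6,-3,1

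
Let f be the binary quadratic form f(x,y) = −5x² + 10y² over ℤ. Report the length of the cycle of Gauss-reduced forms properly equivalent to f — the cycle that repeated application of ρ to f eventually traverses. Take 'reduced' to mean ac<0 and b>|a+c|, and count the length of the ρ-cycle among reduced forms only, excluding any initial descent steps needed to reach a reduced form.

D = 200, ⌊√D⌋ = 14
descent: ρ → (10,0,-5)
descent: ρ → (-5,10,5)  [lands on river]
river: ρ → (5,10,-5)
ρ-cycle length = 2 (tail of 2 descent steps not counted)

2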